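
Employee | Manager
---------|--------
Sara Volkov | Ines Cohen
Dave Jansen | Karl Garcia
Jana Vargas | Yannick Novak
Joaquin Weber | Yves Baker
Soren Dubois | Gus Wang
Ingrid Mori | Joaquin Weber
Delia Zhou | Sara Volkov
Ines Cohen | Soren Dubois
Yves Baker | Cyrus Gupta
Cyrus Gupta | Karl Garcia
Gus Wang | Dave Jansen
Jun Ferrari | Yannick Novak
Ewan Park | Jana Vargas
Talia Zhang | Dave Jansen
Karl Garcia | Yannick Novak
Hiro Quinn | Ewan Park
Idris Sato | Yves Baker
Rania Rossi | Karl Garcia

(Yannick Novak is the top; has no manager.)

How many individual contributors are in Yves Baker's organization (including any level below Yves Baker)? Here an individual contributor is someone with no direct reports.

2

The people in Yves Baker's organization with no one reporting to them are Idris Sato, Ingrid Mori. That is 2.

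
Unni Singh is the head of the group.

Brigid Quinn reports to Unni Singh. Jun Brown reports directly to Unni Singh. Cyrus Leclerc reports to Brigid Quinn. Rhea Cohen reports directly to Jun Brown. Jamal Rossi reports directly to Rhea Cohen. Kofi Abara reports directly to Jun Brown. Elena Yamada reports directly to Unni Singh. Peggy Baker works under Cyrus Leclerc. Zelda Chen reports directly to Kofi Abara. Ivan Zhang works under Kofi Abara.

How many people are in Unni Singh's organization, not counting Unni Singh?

Unni Singh directly manages Brigid Quinn, Jun Brown, Elena Yamada. Under Brigid Quinn: Cyrus Leclerc, Peggy Baker (2). Under Jun Brown: Kofi Abara, Ivan Zhang, Zelda Chen, Rhea Cohen, Jamal Rossi (5). Elena Yamada has no reports. So Unni Singh's organization is 3 direct reports plus everyone under them: 3 + 6 + 1 = 10.

10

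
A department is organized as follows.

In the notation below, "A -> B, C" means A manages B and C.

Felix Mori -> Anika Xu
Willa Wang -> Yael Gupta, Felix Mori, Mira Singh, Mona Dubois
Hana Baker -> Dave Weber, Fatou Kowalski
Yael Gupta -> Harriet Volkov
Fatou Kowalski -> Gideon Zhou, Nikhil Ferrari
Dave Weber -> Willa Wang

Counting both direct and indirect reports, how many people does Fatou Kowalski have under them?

2

Fatou Kowalski directly manages Gideon Zhou, Nikhil Ferrari. Gideon Zhou has no reports. Nikhil Ferrari has no reports. So Fatou Kowalski's organization is 2 direct reports plus everyone under them: 1 + 1 = 2.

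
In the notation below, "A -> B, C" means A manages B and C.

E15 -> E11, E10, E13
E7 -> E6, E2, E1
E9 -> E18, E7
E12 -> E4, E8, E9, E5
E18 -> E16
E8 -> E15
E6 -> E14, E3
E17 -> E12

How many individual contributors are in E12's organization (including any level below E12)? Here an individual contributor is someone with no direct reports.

The people in E12's organization with no one reporting to them are E5, E1, E2, E3, E14, E16, E13, E10, E11, E4. That is 10.

10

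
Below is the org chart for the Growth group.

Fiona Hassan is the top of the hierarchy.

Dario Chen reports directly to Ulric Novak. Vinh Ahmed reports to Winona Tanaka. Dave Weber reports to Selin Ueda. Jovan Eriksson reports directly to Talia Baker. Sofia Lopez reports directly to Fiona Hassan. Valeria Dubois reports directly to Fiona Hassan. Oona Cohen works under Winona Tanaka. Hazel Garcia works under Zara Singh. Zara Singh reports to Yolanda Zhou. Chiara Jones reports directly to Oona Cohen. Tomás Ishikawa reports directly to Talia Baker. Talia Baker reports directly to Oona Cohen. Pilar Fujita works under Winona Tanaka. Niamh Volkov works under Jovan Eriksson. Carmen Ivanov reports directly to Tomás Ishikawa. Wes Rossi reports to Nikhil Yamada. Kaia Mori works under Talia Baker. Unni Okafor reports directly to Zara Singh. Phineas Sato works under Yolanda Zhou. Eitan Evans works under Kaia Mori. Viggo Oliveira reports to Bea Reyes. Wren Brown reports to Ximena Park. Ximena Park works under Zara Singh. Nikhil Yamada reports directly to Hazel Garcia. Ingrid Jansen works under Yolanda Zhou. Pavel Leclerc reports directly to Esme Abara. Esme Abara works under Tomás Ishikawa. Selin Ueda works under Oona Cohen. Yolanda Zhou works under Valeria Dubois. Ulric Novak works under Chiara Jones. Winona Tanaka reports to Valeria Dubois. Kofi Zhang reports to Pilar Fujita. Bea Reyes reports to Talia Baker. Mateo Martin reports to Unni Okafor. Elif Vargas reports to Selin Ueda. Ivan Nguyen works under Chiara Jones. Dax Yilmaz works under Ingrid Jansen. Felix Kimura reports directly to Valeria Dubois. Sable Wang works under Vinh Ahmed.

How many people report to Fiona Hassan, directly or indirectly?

39

Fiona Hassan directly manages Sofia Lopez, Valeria Dubois. Sofia Lopez has no reports. Under Valeria Dubois: Winona Tanaka, Vinh Ahmed, Sable Wang, Pilar Fujita, Kofi Zhang, Oona Cohen, Selin Ueda, Elif Vargas, Dave Weber, Chiara Jones, Ivan Nguyen, Ulric Novak, Dario Chen, Talia Baker, Bea Reyes, Viggo Oliveira, Kaia Mori, Eitan Evans, Tomás Ishikawa, Esme Abara, Pavel Leclerc, Carmen Ivanov, Jovan Eriksson, Niamh Volkov, Yolanda Zhou, Ingrid Jansen, Dax Yilmaz, Phineas Sato, Zara Singh, Unni Okafor, Mateo Martin, Hazel Garcia, Nikhil Yamada, Wes Rossi, Ximena Park, Wren Brown, Felix Kimura (37). So Fiona Hassan's organization is 2 direct reports plus everyone under them: 1 + 38 = 39.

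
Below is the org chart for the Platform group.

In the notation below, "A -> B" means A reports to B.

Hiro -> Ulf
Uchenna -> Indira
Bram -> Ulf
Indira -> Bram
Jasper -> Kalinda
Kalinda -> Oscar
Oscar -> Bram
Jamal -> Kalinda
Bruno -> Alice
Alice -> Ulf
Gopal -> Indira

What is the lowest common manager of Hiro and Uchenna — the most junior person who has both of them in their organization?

Hiro's chain of managers is Ulf. Uchenna's chain of managers is Indira, Bram, Ulf. The first manager that appears in both chains is Ulf.

Ulf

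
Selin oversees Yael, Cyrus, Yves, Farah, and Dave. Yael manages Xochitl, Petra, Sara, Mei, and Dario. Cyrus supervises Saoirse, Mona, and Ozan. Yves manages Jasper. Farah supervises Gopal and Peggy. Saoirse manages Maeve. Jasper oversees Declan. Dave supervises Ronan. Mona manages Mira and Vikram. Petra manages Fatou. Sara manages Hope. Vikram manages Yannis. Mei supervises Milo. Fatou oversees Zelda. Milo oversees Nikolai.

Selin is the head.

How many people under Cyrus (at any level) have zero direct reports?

The people in Cyrus's organization with no one reporting to them are Ozan, Mira, Yannis, Maeve. That is 4.

4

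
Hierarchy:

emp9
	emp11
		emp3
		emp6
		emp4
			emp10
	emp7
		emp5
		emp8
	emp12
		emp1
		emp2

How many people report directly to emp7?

emp7 directly manages emp5, emp8. That is 2 direct reports.

2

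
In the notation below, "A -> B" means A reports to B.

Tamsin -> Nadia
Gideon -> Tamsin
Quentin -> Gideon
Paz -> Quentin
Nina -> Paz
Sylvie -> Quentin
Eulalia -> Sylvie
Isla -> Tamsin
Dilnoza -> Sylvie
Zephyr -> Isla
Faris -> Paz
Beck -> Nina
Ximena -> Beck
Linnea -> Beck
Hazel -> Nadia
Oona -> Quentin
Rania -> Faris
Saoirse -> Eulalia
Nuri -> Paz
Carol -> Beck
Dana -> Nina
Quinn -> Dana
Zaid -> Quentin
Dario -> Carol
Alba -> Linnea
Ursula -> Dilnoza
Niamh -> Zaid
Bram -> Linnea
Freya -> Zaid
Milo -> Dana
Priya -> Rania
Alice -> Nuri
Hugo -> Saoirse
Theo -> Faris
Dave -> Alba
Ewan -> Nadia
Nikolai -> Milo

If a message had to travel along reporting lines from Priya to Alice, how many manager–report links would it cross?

5

Priya is 3 levels below Paz, and Alice is 2 levels below Paz (their lowest common manager). The shortest path runs up from Priya to Paz and back down to Alice: 3 + 2 = 5 links.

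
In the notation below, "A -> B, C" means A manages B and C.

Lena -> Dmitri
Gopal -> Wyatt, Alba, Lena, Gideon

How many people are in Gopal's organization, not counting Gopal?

Gopal directly manages Wyatt, Alba, Lena, Gideon. Wyatt has no reports. Alba has no reports. Under Lena: Dmitri (1). Gideon has no reports. So Gopal's organization is 4 direct reports plus everyone under them: 1 + 1 + 2 + 1 = 5.

5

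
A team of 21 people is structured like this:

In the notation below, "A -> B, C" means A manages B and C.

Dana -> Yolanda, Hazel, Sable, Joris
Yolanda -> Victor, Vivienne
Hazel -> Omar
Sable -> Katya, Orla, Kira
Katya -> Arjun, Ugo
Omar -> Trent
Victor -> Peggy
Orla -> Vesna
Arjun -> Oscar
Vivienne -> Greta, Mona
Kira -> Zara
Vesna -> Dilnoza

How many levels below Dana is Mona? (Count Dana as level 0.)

3

Chain from Mona up to Dana: Mona → Vivienne → Yolanda → Dana. That is 3 steps up, so Mona is 3 levels below Dana.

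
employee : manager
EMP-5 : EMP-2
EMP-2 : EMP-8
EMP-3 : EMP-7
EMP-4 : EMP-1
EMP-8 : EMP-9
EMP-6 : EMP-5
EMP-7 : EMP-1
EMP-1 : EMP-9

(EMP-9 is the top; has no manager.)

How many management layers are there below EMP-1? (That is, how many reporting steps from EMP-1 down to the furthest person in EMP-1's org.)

The longest chain under EMP-1 runs EMP-1 → EMP-7 → EMP-3, which is 2 levels below EMP-1.

2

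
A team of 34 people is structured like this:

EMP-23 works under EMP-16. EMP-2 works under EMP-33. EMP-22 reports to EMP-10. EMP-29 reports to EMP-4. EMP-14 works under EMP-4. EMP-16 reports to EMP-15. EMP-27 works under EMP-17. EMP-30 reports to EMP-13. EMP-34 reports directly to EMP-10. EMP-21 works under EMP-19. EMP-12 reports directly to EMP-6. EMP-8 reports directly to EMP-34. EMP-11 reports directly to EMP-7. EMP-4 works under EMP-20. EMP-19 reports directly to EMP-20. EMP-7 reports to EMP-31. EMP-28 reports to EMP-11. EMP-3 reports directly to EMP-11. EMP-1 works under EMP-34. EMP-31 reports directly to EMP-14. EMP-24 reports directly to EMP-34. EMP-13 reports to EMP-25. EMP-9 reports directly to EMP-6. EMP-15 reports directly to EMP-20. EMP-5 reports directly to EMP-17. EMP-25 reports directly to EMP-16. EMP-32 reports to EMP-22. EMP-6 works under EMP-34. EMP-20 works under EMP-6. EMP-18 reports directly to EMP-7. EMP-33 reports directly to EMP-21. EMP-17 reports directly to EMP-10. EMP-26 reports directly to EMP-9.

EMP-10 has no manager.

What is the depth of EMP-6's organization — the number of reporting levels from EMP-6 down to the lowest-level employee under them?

The longest chain under EMP-6 runs EMP-6 → EMP-20 → EMP-4 → EMP-14 → EMP-31 → EMP-7 → EMP-11 → EMP-3, which is 7 levels below EMP-6.

7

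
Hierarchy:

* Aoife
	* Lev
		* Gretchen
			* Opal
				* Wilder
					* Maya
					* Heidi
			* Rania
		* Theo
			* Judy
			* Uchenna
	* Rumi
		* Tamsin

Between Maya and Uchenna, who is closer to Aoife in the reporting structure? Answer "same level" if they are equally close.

Maya is 5 levels below Aoife; Uchenna is 3. Uchenna is higher.

Uchenna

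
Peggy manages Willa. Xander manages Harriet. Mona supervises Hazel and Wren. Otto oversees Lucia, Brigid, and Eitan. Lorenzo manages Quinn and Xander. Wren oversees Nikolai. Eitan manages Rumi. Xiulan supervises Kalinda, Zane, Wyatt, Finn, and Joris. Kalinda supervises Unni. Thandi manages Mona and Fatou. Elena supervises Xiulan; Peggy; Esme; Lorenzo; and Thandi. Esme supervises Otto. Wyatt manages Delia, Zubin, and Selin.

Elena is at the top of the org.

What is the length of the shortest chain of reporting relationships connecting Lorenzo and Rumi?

5

Lorenzo is 1 level below Elena, and Rumi is 4 levels below Elena (their lowest common manager). The shortest path runs up from Lorenzo to Elena and back down to Rumi: 1 + 4 = 5 links.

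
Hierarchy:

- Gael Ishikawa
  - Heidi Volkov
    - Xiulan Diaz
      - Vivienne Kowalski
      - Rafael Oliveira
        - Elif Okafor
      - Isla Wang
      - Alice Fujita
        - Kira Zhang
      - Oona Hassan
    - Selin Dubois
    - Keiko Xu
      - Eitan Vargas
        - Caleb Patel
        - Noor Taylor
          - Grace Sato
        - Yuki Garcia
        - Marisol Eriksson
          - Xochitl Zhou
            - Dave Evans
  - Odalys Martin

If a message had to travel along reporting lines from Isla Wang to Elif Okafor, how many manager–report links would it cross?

Isla Wang is 1 level below Xiulan Diaz, and Elif Okafor is 2 levels below Xiulan Diaz (their lowest common manager). The shortest path runs up from Isla Wang to Xiulan Diaz and back down to Elif Okafor: 1 + 2 = 3 links.

3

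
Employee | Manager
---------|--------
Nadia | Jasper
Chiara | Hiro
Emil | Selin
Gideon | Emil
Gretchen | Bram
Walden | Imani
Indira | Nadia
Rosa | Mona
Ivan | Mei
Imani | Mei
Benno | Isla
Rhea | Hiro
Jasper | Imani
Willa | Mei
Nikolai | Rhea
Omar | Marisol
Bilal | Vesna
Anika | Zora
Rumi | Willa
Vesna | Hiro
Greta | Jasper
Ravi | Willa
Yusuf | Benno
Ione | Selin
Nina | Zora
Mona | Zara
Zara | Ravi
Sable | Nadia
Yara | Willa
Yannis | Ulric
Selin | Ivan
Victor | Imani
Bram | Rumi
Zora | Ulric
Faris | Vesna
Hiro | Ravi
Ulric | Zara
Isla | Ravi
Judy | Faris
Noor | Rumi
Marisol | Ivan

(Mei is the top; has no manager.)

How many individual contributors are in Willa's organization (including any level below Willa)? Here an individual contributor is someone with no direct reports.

The people in Willa's organization with no one reporting to them are Yara, Noor, Gretchen, Yusuf, Chiara, Nikolai, Bilal, Judy, Anika, Nina, Yannis, Rosa. That is 12.

12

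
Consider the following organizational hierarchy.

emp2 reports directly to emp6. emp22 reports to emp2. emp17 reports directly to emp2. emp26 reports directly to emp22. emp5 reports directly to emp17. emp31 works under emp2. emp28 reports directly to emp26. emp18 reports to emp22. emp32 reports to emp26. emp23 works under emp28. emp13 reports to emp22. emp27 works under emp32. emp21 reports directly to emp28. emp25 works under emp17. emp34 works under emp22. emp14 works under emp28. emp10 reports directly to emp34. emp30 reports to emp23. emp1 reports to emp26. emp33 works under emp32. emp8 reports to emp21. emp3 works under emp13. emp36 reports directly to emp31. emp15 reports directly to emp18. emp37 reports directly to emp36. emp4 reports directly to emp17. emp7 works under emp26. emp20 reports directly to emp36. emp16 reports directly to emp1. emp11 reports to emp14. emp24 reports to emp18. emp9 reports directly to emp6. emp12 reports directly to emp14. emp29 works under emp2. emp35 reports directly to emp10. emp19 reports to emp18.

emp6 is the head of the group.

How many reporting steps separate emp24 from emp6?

Chain from emp24 up to emp6: emp24 → emp18 → emp22 → emp2 → emp6. That is 4 steps up, so emp24 is 4 levels below emp6.

4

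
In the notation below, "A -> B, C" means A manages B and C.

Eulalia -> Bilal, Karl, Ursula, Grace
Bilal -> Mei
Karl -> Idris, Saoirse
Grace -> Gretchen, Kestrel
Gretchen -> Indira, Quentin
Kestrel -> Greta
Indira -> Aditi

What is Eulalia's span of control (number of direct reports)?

Eulalia directly manages Bilal, Karl, Ursula, Grace. That is 4 direct reports.

4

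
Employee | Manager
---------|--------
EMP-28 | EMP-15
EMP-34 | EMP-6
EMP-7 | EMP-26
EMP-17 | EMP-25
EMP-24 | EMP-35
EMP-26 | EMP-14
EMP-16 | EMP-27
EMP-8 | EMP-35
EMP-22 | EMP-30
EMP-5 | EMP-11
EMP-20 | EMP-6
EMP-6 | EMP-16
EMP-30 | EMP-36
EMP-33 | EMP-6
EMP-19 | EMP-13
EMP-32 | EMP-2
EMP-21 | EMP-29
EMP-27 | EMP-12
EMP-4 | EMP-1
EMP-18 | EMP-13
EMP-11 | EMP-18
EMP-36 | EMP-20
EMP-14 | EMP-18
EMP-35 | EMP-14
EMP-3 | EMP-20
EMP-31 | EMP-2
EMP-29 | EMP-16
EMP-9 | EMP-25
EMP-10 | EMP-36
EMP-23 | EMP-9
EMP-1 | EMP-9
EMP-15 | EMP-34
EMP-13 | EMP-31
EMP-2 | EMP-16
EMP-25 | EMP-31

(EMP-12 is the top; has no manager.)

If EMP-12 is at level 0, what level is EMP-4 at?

Chain from EMP-4 up to EMP-12: EMP-4 → EMP-1 → EMP-9 → EMP-25 → EMP-31 → EMP-2 → EMP-16 → EMP-27 → EMP-12. That is 8 steps up, so EMP-4 is 8 levels below EMP-12.

8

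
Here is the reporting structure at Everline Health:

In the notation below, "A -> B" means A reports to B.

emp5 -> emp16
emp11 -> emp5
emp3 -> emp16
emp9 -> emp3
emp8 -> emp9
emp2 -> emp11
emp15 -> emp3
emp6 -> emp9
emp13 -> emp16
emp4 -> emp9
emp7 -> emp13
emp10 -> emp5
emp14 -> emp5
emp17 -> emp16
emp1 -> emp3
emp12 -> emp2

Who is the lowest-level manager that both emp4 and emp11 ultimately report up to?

emp4's chain of managers is emp9, emp3, emp16. emp11's chain of managers is emp5, emp16. The first manager that appears in both chains is emp16.

emp16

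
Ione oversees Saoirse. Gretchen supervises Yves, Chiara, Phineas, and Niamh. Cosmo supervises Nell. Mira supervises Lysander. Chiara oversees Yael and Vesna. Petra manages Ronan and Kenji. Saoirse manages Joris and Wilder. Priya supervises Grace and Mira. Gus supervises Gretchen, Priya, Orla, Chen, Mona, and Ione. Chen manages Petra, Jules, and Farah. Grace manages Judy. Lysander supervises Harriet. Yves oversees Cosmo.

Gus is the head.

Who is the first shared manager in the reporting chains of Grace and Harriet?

Priya

Grace's chain of managers is Priya, Gus. Harriet's chain of managers is Lysander, Mira, Priya, Gus. The first manager that appears in both chains is Priya.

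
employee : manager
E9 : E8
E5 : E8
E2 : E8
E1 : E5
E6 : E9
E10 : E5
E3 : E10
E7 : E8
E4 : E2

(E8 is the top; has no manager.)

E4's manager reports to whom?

E8

E4 reports to E2, and E2 reports to E8. So E4's skip-level manager is E8.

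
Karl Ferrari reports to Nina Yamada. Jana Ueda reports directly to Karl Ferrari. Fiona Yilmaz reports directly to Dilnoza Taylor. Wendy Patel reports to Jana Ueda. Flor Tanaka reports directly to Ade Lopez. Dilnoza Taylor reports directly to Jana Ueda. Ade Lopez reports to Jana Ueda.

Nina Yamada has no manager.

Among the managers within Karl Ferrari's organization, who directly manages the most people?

Jana Ueda

Direct-report counts within Karl Ferrari's organization: Karl Ferrari has 1; Jana Ueda has 3; Dilnoza Taylor has 1; Ade Lopez has 1. The largest is 3, held by Jana Ueda.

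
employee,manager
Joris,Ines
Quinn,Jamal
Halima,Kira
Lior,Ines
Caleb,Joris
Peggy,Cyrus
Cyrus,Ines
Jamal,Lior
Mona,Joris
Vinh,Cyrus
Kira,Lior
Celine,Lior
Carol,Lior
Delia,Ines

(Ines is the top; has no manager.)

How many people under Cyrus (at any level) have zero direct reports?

2

The people in Cyrus's organization with no one reporting to them are Vinh, Peggy. That is 2.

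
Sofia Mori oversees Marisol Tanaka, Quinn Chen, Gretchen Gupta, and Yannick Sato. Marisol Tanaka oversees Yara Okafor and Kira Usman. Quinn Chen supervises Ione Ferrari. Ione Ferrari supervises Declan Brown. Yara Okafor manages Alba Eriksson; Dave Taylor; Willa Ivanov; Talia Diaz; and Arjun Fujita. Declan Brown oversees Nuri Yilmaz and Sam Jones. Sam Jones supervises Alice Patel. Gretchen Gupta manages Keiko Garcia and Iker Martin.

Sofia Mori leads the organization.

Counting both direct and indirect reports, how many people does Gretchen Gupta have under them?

Gretchen Gupta directly manages Iker Martin, Keiko Garcia. Iker Martin has no reports. Keiko Garcia has no reports. So Gretchen Gupta's organization is 2 direct reports plus everyone under them: 1 + 1 = 2.

2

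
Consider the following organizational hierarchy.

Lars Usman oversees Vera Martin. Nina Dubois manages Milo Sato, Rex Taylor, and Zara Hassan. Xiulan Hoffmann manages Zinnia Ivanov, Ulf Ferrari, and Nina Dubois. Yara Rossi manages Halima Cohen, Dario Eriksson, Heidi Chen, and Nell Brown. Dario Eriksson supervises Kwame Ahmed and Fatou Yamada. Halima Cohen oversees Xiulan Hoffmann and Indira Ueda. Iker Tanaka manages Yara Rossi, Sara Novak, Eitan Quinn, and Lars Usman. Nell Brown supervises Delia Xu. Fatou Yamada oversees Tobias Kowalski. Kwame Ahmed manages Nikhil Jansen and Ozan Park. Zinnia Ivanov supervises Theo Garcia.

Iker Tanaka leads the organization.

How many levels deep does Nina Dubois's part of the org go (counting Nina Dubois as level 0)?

1

The longest chain under Nina Dubois runs Nina Dubois → Zara Hassan, which is 1 level below Nina Dubois.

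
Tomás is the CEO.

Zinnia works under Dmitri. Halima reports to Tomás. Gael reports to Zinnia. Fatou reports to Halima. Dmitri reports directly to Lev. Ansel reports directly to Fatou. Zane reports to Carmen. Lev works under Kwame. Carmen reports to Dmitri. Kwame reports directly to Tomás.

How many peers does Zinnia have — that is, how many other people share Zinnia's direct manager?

1

Zinnia reports to Dmitri. Dmitri's other direct reports are Carmen — 1 peer.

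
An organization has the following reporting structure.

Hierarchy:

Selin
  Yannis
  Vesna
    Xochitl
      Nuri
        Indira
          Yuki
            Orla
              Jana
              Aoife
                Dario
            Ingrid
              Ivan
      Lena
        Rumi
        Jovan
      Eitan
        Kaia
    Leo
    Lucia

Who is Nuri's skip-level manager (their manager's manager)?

Vesna

Nuri reports to Xochitl, and Xochitl reports to Vesna. So Nuri's skip-level manager is Vesna.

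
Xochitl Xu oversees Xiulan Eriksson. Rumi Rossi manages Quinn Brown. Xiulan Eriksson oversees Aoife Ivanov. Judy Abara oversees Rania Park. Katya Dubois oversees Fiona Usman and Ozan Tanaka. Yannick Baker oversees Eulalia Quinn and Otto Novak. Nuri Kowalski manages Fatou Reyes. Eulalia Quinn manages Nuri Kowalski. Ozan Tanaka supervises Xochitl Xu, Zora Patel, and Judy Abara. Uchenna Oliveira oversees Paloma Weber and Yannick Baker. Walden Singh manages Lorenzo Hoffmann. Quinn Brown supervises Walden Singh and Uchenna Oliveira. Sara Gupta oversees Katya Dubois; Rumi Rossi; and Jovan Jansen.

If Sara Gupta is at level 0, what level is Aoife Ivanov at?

Chain from Aoife Ivanov up to Sara Gupta: Aoife Ivanov → Xiulan Eriksson → Xochitl Xu → Ozan Tanaka → Katya Dubois → Sara Gupta. That is 5 steps up, so Aoife Ivanov is 5 levels below Sara Gupta.

5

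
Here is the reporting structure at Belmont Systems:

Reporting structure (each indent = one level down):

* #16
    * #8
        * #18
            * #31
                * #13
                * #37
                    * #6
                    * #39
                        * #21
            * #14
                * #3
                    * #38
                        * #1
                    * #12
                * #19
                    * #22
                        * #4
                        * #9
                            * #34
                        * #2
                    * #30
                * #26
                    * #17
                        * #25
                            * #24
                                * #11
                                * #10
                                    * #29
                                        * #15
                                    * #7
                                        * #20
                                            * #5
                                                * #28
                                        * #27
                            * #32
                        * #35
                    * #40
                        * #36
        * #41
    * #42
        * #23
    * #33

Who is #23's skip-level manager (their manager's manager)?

#16

#23 reports to #42, and #42 reports to #16. So #23's skip-level manager is #16.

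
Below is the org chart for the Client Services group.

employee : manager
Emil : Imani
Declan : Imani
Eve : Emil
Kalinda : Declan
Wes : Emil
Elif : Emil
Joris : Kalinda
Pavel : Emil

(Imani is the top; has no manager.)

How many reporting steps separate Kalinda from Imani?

Chain from Kalinda up to Imani: Kalinda → Declan → Imani. That is 2 steps up, so Kalinda is 2 levels below Imani.

2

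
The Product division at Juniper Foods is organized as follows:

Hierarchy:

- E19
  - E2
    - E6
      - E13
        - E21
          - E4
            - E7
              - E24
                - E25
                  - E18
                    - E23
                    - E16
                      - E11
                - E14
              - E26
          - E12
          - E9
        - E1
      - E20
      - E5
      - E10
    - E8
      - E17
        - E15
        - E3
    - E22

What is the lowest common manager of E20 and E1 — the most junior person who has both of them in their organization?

E6

E20's chain of managers is E6, E2, E19. E1's chain of managers is E13, E6, E2, E19. The first manager that appears in both chains is E6.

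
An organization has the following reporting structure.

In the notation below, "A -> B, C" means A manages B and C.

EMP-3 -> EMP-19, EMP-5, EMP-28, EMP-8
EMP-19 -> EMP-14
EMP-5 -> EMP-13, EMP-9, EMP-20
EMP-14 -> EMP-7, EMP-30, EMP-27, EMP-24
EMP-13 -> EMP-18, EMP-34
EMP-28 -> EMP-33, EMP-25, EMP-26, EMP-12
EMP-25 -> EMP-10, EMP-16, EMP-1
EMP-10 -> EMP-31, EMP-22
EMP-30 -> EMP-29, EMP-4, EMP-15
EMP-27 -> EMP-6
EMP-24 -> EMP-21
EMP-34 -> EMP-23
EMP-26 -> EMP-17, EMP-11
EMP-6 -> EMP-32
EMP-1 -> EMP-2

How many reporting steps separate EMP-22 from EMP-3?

4

Chain from EMP-22 up to EMP-3: EMP-22 → EMP-10 → EMP-25 → EMP-28 → EMP-3. That is 4 steps up, so EMP-22 is 4 levels below EMP-3.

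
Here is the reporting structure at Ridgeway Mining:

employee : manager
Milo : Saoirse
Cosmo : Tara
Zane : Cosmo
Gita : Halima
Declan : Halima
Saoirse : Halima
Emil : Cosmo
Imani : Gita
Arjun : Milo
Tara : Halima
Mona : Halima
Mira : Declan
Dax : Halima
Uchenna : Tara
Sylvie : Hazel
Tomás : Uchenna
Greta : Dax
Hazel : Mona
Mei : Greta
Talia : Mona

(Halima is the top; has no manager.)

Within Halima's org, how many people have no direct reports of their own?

9

The people in Halima's organization with no one reporting to them are Arjun, Sylvie, Talia, Mira, Emil, Zane, Tomás, Mei, Imani. That is 9.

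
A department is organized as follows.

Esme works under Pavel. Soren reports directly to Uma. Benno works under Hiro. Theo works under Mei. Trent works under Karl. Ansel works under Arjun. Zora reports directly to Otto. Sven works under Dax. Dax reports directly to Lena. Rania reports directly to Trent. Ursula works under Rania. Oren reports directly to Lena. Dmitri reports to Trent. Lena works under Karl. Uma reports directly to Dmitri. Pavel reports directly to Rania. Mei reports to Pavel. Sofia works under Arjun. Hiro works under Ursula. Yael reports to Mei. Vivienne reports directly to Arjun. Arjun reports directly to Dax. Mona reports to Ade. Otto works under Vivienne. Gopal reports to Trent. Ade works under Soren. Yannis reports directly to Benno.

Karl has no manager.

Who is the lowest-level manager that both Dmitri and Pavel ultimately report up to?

Trent

Dmitri's chain of managers is Trent, Karl. Pavel's chain of managers is Rania, Trent, Karl. The first manager that appears in both chains is Trent.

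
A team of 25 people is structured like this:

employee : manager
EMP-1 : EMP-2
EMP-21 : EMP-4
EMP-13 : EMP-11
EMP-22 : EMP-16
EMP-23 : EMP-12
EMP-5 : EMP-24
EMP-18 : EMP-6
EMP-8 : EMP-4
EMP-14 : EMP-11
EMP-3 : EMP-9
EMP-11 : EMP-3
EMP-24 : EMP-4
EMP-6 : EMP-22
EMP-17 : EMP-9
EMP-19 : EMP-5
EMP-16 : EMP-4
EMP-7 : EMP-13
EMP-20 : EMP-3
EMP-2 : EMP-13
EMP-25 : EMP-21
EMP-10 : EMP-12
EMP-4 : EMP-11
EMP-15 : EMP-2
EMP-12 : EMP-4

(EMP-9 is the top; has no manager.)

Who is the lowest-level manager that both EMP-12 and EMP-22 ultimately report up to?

EMP-12's chain of managers is EMP-4, EMP-11, EMP-3, EMP-9. EMP-22's chain of managers is EMP-16, EMP-4, EMP-11, EMP-3, EMP-9. The first manager that appears in both chains is EMP-4.

EMP-4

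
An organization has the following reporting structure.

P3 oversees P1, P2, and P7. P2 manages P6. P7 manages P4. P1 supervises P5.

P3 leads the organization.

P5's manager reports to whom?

P3

P5 reports to P1, and P1 reports to P3. So P5's skip-level manager is P3.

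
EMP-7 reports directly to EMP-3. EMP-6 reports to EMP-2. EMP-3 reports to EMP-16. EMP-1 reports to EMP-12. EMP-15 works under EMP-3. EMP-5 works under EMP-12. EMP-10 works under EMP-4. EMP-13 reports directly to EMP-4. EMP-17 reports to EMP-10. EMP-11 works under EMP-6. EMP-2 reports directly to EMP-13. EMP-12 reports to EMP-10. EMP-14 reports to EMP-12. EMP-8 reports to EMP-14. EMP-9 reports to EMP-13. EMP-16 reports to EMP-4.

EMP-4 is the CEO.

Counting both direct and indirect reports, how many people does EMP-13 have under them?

4

EMP-13 directly manages EMP-2, EMP-9. Under EMP-2: EMP-6, EMP-11 (2). EMP-9 has no reports. So EMP-13's organization is 2 direct reports plus everyone under them: 3 + 1 = 4.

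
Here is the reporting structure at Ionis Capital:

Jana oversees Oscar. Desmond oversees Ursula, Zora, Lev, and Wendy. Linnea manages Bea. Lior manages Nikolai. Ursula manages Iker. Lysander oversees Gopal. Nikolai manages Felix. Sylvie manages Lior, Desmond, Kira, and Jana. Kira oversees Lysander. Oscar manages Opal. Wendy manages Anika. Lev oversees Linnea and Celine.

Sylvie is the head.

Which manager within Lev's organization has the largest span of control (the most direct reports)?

Lev

Direct-report counts within Lev's organization: Lev has 2; Linnea has 1. The largest is 2, held by Lev.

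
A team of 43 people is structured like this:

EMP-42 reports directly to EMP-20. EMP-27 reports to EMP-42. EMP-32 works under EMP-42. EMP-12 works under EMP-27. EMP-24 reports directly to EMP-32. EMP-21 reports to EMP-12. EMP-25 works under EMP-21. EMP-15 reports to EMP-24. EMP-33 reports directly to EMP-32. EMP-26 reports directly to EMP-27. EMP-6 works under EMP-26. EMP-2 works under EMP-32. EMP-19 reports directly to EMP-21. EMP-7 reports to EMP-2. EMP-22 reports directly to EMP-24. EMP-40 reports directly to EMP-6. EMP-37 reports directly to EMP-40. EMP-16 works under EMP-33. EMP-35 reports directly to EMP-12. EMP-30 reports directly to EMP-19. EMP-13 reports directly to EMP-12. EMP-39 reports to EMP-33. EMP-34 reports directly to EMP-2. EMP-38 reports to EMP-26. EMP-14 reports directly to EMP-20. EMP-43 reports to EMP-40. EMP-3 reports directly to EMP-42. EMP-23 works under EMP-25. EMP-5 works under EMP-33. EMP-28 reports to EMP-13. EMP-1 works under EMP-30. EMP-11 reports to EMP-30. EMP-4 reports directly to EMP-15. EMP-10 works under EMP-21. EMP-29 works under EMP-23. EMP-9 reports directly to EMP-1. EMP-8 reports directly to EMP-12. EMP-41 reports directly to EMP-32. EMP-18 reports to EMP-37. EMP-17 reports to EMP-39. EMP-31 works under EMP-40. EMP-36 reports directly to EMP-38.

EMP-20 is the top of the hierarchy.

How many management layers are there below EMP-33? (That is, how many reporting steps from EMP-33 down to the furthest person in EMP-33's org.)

The longest chain under EMP-33 runs EMP-33 → EMP-39 → EMP-17, which is 2 levels below EMP-33.

2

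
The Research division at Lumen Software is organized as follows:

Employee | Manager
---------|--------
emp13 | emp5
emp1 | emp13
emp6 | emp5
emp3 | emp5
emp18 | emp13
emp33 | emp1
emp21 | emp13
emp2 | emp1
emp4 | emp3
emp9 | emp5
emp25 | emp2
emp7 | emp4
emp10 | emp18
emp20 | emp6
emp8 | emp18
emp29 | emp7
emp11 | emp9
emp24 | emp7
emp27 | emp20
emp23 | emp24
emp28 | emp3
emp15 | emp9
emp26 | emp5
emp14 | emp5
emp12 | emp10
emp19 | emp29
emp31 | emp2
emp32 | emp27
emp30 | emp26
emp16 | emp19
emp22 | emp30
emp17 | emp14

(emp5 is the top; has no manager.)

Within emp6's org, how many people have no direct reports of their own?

The only person in emp6's organization with no one reporting to them is emp32. That is 1.

1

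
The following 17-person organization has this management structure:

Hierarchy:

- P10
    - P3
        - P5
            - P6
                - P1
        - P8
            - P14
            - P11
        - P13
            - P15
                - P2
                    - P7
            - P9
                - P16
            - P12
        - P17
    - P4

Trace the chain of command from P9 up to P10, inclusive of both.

P9 reports to P13. P13 reports to P3. P3 reports to P10. P10 is at the top.

P9 -> P13 -> P3 -> P10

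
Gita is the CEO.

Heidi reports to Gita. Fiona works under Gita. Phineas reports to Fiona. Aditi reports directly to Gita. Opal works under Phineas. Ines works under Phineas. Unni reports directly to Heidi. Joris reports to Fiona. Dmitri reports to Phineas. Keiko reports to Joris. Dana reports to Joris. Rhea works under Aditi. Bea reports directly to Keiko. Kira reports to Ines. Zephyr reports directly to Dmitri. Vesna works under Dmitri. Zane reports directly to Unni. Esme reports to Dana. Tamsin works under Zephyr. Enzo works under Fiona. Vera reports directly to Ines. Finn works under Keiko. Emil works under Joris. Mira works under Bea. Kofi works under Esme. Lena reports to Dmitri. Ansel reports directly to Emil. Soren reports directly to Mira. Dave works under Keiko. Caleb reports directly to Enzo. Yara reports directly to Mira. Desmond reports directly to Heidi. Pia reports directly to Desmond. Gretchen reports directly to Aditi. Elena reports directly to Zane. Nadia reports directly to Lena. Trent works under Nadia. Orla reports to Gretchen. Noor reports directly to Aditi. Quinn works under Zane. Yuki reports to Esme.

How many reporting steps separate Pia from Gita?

3

Chain from Pia up to Gita: Pia → Desmond → Heidi → Gita. That is 3 steps up, so Pia is 3 levels below Gita.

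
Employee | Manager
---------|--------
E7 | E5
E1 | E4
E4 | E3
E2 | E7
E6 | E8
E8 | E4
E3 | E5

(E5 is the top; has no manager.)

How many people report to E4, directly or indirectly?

E4 directly manages E8, E1. Under E8: E6 (1). E1 has no reports. So E4's organization is 2 direct reports plus everyone under them: 2 + 1 = 3.

3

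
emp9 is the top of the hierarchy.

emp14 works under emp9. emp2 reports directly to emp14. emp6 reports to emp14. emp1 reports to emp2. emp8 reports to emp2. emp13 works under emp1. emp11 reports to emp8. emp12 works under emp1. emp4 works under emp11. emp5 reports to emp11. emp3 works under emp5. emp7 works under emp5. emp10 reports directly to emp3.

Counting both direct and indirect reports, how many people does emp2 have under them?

10

emp2 directly manages emp1, emp8. Under emp1: emp12, emp13 (2). Under emp8: emp11, emp5, emp7, emp3, emp10, emp4 (6). So emp2's organization is 2 direct reports plus everyone under them: 3 + 7 = 10.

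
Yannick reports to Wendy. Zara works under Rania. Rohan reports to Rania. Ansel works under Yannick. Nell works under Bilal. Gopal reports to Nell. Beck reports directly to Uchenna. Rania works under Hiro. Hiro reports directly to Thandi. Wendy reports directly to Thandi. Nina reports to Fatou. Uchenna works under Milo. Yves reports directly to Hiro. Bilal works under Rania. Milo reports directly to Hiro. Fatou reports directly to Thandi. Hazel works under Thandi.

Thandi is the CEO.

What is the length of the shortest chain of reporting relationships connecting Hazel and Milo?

Hazel is 1 level below Thandi, and Milo is 2 levels below Thandi (their lowest common manager). The shortest path runs up from Hazel to Thandi and back down to Milo: 1 + 2 = 3 links.

3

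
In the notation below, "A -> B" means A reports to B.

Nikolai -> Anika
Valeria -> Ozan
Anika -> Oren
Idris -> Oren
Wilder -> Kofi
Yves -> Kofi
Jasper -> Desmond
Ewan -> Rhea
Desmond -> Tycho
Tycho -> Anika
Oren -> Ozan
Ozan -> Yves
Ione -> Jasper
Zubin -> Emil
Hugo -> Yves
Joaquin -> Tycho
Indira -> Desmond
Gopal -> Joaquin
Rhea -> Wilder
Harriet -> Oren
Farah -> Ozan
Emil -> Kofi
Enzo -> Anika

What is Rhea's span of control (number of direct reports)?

1

Rhea directly manages Ewan. That is 1 direct report.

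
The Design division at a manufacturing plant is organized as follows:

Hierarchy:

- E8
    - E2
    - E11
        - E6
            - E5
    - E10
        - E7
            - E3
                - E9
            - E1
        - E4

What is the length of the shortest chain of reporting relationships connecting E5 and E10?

E5 is 3 levels below E8, and E10 is 1 level below E8 (their lowest common manager). The shortest path runs up from E5 to E8 and back down to E10: 3 + 1 = 4 links.

4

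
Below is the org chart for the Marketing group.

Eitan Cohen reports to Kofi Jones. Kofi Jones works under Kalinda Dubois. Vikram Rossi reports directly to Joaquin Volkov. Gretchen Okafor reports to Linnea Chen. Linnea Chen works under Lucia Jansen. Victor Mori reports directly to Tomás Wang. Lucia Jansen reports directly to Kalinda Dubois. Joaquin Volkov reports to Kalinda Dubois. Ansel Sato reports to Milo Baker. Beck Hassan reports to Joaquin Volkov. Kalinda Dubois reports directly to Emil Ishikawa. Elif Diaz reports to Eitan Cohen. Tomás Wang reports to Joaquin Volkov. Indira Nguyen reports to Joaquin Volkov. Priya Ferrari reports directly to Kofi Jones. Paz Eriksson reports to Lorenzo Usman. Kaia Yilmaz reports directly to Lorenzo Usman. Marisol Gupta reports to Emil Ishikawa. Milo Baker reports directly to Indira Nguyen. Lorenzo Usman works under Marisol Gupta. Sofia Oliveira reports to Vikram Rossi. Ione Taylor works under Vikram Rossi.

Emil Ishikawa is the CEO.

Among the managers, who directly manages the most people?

Direct-report counts: Emil Ishikawa has 2; Marisol Gupta has 1; Lorenzo Usman has 2; Kalinda Dubois has 3; Kofi Jones has 2; Eitan Cohen has 1; Lucia Jansen has 1; Linnea Chen has 1; Joaquin Volkov has 4; Tomás Wang has 1; Vikram Rossi has 2; Indira Nguyen has 1; Milo Baker has 1. The largest is 4, held by Joaquin Volkov.

Joaquin Volkov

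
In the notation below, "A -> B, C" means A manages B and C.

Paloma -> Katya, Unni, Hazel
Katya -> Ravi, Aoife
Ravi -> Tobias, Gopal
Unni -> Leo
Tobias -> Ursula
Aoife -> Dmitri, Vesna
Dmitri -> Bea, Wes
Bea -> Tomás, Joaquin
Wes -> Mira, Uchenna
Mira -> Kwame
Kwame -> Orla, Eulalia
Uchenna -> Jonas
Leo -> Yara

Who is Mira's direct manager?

Mira reports directly to Wes.

Wes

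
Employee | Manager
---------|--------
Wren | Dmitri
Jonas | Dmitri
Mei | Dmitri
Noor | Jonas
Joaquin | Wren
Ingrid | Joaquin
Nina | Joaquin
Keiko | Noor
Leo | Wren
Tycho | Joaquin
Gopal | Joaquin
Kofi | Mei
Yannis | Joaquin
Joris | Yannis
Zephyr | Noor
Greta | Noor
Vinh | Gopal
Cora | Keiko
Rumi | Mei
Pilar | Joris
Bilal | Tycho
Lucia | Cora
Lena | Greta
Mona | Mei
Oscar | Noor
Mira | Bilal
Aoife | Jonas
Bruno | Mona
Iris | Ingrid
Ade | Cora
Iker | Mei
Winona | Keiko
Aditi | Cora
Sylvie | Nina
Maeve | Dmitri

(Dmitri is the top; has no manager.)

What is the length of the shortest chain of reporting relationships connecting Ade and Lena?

5

Ade is 3 levels below Noor, and Lena is 2 levels below Noor (their lowest common manager). The shortest path runs up from Ade to Noor and back down to Lena: 3 + 2 = 5 links.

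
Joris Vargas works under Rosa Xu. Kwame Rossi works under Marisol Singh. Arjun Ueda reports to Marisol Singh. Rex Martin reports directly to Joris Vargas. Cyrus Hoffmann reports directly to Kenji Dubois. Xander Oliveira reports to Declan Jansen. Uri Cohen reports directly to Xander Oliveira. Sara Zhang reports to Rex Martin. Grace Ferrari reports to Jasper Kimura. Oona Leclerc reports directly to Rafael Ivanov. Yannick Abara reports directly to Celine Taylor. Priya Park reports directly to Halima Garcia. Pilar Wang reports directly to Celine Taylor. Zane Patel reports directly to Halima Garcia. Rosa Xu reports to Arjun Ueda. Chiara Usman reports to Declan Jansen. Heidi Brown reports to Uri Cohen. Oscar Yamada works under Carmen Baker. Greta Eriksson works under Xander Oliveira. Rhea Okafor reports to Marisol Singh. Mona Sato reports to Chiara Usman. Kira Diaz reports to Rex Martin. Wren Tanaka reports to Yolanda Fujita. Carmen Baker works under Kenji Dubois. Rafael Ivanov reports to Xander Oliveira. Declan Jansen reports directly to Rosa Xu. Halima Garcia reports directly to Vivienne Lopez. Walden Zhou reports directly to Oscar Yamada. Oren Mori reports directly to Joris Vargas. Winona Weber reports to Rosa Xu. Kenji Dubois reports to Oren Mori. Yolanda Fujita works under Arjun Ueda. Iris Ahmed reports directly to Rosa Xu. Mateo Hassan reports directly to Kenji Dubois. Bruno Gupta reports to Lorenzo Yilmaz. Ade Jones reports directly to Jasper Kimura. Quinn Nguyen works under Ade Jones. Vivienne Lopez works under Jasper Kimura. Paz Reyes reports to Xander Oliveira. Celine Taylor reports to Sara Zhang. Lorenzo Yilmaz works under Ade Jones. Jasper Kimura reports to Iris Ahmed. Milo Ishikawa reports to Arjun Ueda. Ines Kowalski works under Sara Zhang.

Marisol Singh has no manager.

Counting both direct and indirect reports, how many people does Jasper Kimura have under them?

9

Jasper Kimura directly manages Ade Jones, Vivienne Lopez, Grace Ferrari. Under Ade Jones: Lorenzo Yilmaz, Bruno Gupta, Quinn Nguyen (3). Under Vivienne Lopez: Halima Garcia, Zane Patel, Priya Park (3). Grace Ferrari has no reports. So Jasper Kimura's organization is 3 direct reports plus everyone under them: 4 + 4 + 1 = 9.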